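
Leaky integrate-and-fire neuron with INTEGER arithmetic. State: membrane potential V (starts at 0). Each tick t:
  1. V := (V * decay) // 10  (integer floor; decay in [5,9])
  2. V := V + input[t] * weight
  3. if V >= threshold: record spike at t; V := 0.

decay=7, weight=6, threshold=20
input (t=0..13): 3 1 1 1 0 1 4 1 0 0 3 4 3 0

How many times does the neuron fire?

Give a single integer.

Answer: 2

Derivation:
t=0: input=3 -> V=18
t=1: input=1 -> V=18
t=2: input=1 -> V=18
t=3: input=1 -> V=18
t=4: input=0 -> V=12
t=5: input=1 -> V=14
t=6: input=4 -> V=0 FIRE
t=7: input=1 -> V=6
t=8: input=0 -> V=4
t=9: input=0 -> V=2
t=10: input=3 -> V=19
t=11: input=4 -> V=0 FIRE
t=12: input=3 -> V=18
t=13: input=0 -> V=12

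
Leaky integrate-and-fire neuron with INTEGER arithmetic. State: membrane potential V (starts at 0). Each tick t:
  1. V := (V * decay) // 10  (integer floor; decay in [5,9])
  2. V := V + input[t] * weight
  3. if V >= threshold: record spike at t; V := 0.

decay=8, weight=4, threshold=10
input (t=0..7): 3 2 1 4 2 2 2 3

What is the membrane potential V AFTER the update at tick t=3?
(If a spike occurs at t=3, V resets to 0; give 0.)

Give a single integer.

t=0: input=3 -> V=0 FIRE
t=1: input=2 -> V=8
t=2: input=1 -> V=0 FIRE
t=3: input=4 -> V=0 FIRE
t=4: input=2 -> V=8
t=5: input=2 -> V=0 FIRE
t=6: input=2 -> V=8
t=7: input=3 -> V=0 FIRE

Answer: 0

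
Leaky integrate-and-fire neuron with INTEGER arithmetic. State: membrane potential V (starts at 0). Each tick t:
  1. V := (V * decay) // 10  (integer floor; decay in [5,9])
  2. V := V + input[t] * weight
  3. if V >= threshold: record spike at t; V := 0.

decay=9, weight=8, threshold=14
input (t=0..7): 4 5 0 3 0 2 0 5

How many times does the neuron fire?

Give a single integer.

Answer: 5

Derivation:
t=0: input=4 -> V=0 FIRE
t=1: input=5 -> V=0 FIRE
t=2: input=0 -> V=0
t=3: input=3 -> V=0 FIRE
t=4: input=0 -> V=0
t=5: input=2 -> V=0 FIRE
t=6: input=0 -> V=0
t=7: input=5 -> V=0 FIRE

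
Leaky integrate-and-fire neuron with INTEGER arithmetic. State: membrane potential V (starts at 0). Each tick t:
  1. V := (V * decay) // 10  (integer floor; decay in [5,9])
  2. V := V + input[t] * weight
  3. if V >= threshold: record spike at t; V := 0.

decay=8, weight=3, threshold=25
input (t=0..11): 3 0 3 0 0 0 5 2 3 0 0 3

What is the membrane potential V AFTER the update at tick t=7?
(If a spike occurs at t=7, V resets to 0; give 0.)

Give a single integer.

t=0: input=3 -> V=9
t=1: input=0 -> V=7
t=2: input=3 -> V=14
t=3: input=0 -> V=11
t=4: input=0 -> V=8
t=5: input=0 -> V=6
t=6: input=5 -> V=19
t=7: input=2 -> V=21
t=8: input=3 -> V=0 FIRE
t=9: input=0 -> V=0
t=10: input=0 -> V=0
t=11: input=3 -> V=9

Answer: 21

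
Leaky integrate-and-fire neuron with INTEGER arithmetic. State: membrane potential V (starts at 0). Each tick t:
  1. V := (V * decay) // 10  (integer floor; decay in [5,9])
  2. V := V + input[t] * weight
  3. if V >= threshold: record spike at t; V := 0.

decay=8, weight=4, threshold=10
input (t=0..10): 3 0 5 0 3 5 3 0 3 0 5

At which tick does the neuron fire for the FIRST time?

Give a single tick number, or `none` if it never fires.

Answer: 0

Derivation:
t=0: input=3 -> V=0 FIRE
t=1: input=0 -> V=0
t=2: input=5 -> V=0 FIRE
t=3: input=0 -> V=0
t=4: input=3 -> V=0 FIRE
t=5: input=5 -> V=0 FIRE
t=6: input=3 -> V=0 FIRE
t=7: input=0 -> V=0
t=8: input=3 -> V=0 FIRE
t=9: input=0 -> V=0
t=10: input=5 -> V=0 FIRE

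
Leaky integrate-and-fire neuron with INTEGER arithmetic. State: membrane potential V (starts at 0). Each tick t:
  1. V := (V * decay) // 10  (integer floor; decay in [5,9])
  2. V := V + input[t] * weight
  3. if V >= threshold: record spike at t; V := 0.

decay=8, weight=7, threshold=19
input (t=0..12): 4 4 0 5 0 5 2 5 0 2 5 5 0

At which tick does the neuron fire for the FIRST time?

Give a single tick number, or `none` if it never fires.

t=0: input=4 -> V=0 FIRE
t=1: input=4 -> V=0 FIRE
t=2: input=0 -> V=0
t=3: input=5 -> V=0 FIRE
t=4: input=0 -> V=0
t=5: input=5 -> V=0 FIRE
t=6: input=2 -> V=14
t=7: input=5 -> V=0 FIRE
t=8: input=0 -> V=0
t=9: input=2 -> V=14
t=10: input=5 -> V=0 FIRE
t=11: input=5 -> V=0 FIRE
t=12: input=0 -> V=0

Answer: 0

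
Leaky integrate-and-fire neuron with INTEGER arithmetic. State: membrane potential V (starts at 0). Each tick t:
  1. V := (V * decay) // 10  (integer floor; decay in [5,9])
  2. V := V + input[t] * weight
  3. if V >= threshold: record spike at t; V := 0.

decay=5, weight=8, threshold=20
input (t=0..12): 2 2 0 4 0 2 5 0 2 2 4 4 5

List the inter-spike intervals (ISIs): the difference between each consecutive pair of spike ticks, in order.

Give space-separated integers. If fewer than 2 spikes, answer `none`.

t=0: input=2 -> V=16
t=1: input=2 -> V=0 FIRE
t=2: input=0 -> V=0
t=3: input=4 -> V=0 FIRE
t=4: input=0 -> V=0
t=5: input=2 -> V=16
t=6: input=5 -> V=0 FIRE
t=7: input=0 -> V=0
t=8: input=2 -> V=16
t=9: input=2 -> V=0 FIRE
t=10: input=4 -> V=0 FIRE
t=11: input=4 -> V=0 FIRE
t=12: input=5 -> V=0 FIRE

Answer: 2 3 3 1 1 1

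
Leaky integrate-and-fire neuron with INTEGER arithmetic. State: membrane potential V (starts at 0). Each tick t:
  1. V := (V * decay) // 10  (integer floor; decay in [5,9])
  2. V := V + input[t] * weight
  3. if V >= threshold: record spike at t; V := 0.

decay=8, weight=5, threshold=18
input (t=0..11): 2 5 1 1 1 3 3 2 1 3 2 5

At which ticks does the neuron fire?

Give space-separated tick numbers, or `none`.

Answer: 1 5 7 9 11

Derivation:
t=0: input=2 -> V=10
t=1: input=5 -> V=0 FIRE
t=2: input=1 -> V=5
t=3: input=1 -> V=9
t=4: input=1 -> V=12
t=5: input=3 -> V=0 FIRE
t=6: input=3 -> V=15
t=7: input=2 -> V=0 FIRE
t=8: input=1 -> V=5
t=9: input=3 -> V=0 FIRE
t=10: input=2 -> V=10
t=11: input=5 -> V=0 FIRE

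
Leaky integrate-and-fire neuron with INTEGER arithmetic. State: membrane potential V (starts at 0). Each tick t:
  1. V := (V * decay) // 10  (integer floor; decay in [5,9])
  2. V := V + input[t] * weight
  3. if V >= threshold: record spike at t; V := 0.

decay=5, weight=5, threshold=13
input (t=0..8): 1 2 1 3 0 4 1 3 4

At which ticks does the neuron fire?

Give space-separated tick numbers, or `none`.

t=0: input=1 -> V=5
t=1: input=2 -> V=12
t=2: input=1 -> V=11
t=3: input=3 -> V=0 FIRE
t=4: input=0 -> V=0
t=5: input=4 -> V=0 FIRE
t=6: input=1 -> V=5
t=7: input=3 -> V=0 FIRE
t=8: input=4 -> V=0 FIRE

Answer: 3 5 7 8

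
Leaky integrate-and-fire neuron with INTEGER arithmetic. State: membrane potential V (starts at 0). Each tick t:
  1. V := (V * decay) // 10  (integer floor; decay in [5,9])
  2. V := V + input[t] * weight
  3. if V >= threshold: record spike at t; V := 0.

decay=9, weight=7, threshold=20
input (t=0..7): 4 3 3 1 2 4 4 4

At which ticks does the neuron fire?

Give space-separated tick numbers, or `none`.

Answer: 0 1 2 4 5 6 7

Derivation:
t=0: input=4 -> V=0 FIRE
t=1: input=3 -> V=0 FIRE
t=2: input=3 -> V=0 FIRE
t=3: input=1 -> V=7
t=4: input=2 -> V=0 FIRE
t=5: input=4 -> V=0 FIRE
t=6: input=4 -> V=0 FIRE
t=7: input=4 -> V=0 FIRE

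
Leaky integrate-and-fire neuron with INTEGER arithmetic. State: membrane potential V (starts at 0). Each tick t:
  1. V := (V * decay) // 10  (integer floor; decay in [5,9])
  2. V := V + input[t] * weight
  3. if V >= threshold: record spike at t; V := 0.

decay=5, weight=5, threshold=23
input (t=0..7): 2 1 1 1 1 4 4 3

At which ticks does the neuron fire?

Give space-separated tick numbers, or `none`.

Answer: 5 7

Derivation:
t=0: input=2 -> V=10
t=1: input=1 -> V=10
t=2: input=1 -> V=10
t=3: input=1 -> V=10
t=4: input=1 -> V=10
t=5: input=4 -> V=0 FIRE
t=6: input=4 -> V=20
t=7: input=3 -> V=0 FIRE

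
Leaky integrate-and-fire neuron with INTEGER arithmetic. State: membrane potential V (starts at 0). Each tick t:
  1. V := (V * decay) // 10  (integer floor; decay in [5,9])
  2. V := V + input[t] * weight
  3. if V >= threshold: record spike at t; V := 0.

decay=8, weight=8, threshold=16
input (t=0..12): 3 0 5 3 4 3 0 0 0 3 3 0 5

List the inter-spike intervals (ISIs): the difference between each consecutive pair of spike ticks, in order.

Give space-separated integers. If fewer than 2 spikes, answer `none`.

Answer: 2 1 1 1 4 1 2

Derivation:
t=0: input=3 -> V=0 FIRE
t=1: input=0 -> V=0
t=2: input=5 -> V=0 FIRE
t=3: input=3 -> V=0 FIRE
t=4: input=4 -> V=0 FIRE
t=5: input=3 -> V=0 FIRE
t=6: input=0 -> V=0
t=7: input=0 -> V=0
t=8: input=0 -> V=0
t=9: input=3 -> V=0 FIRE
t=10: input=3 -> V=0 FIRE
t=11: input=0 -> V=0
t=12: input=5 -> V=0 FIRE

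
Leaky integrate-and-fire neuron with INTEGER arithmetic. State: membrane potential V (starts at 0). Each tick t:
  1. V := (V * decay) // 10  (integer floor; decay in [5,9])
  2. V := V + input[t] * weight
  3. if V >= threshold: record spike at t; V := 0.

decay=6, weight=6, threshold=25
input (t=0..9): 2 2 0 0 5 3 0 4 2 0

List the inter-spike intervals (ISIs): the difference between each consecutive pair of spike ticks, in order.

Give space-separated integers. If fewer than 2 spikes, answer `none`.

Answer: 3

Derivation:
t=0: input=2 -> V=12
t=1: input=2 -> V=19
t=2: input=0 -> V=11
t=3: input=0 -> V=6
t=4: input=5 -> V=0 FIRE
t=5: input=3 -> V=18
t=6: input=0 -> V=10
t=7: input=4 -> V=0 FIRE
t=8: input=2 -> V=12
t=9: input=0 -> V=7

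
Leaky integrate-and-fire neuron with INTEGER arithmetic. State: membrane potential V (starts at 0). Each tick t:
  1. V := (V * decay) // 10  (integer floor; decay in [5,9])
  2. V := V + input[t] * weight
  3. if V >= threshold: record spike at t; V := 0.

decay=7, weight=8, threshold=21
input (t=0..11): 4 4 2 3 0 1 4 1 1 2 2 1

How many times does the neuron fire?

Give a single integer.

Answer: 5

Derivation:
t=0: input=4 -> V=0 FIRE
t=1: input=4 -> V=0 FIRE
t=2: input=2 -> V=16
t=3: input=3 -> V=0 FIRE
t=4: input=0 -> V=0
t=5: input=1 -> V=8
t=6: input=4 -> V=0 FIRE
t=7: input=1 -> V=8
t=8: input=1 -> V=13
t=9: input=2 -> V=0 FIRE
t=10: input=2 -> V=16
t=11: input=1 -> V=19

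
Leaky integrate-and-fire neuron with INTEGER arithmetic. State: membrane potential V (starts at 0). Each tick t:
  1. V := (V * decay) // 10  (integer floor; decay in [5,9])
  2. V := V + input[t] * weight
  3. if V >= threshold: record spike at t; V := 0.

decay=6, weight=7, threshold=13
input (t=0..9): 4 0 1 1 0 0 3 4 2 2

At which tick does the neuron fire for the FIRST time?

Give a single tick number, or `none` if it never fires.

Answer: 0

Derivation:
t=0: input=4 -> V=0 FIRE
t=1: input=0 -> V=0
t=2: input=1 -> V=7
t=3: input=1 -> V=11
t=4: input=0 -> V=6
t=5: input=0 -> V=3
t=6: input=3 -> V=0 FIRE
t=7: input=4 -> V=0 FIRE
t=8: input=2 -> V=0 FIRE
t=9: input=2 -> V=0 FIRE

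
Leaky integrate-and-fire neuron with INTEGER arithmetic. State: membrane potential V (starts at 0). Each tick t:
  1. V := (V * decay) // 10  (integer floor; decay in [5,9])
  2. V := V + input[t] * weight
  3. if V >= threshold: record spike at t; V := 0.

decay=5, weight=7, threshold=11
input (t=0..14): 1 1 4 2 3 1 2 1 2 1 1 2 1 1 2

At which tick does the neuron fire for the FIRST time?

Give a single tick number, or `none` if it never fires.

t=0: input=1 -> V=7
t=1: input=1 -> V=10
t=2: input=4 -> V=0 FIRE
t=3: input=2 -> V=0 FIRE
t=4: input=3 -> V=0 FIRE
t=5: input=1 -> V=7
t=6: input=2 -> V=0 FIRE
t=7: input=1 -> V=7
t=8: input=2 -> V=0 FIRE
t=9: input=1 -> V=7
t=10: input=1 -> V=10
t=11: input=2 -> V=0 FIRE
t=12: input=1 -> V=7
t=13: input=1 -> V=10
t=14: input=2 -> V=0 FIRE

Answer: 2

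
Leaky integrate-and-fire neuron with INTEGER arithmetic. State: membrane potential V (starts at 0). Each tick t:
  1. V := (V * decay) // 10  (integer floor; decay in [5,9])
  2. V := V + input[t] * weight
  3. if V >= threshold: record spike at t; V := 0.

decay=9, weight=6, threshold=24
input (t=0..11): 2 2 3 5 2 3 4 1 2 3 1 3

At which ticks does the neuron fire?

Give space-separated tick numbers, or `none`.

Answer: 2 3 5 6 9

Derivation:
t=0: input=2 -> V=12
t=1: input=2 -> V=22
t=2: input=3 -> V=0 FIRE
t=3: input=5 -> V=0 FIRE
t=4: input=2 -> V=12
t=5: input=3 -> V=0 FIRE
t=6: input=4 -> V=0 FIRE
t=7: input=1 -> V=6
t=8: input=2 -> V=17
t=9: input=3 -> V=0 FIRE
t=10: input=1 -> V=6
t=11: input=3 -> V=23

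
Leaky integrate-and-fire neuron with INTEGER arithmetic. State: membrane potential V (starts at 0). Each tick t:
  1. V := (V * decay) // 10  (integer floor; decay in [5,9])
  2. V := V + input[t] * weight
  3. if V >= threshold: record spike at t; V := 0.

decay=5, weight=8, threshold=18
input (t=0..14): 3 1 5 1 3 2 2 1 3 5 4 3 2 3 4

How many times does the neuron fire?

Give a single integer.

t=0: input=3 -> V=0 FIRE
t=1: input=1 -> V=8
t=2: input=5 -> V=0 FIRE
t=3: input=1 -> V=8
t=4: input=3 -> V=0 FIRE
t=5: input=2 -> V=16
t=6: input=2 -> V=0 FIRE
t=7: input=1 -> V=8
t=8: input=3 -> V=0 FIRE
t=9: input=5 -> V=0 FIRE
t=10: input=4 -> V=0 FIRE
t=11: input=3 -> V=0 FIRE
t=12: input=2 -> V=16
t=13: input=3 -> V=0 FIRE
t=14: input=4 -> V=0 FIRE

Answer: 10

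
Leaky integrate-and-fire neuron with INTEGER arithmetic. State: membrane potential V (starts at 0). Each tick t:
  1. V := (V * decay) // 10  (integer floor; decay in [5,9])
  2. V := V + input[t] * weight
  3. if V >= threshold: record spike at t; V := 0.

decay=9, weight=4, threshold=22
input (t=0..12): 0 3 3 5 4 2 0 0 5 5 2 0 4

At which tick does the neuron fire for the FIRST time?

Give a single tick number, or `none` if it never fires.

Answer: 2

Derivation:
t=0: input=0 -> V=0
t=1: input=3 -> V=12
t=2: input=3 -> V=0 FIRE
t=3: input=5 -> V=20
t=4: input=4 -> V=0 FIRE
t=5: input=2 -> V=8
t=6: input=0 -> V=7
t=7: input=0 -> V=6
t=8: input=5 -> V=0 FIRE
t=9: input=5 -> V=20
t=10: input=2 -> V=0 FIRE
t=11: input=0 -> V=0
t=12: input=4 -> V=16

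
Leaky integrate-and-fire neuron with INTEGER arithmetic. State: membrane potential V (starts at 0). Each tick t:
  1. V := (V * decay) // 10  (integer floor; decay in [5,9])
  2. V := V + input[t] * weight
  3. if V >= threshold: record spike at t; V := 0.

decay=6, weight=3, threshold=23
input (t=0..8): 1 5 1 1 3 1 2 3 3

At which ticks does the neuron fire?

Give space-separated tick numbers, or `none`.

t=0: input=1 -> V=3
t=1: input=5 -> V=16
t=2: input=1 -> V=12
t=3: input=1 -> V=10
t=4: input=3 -> V=15
t=5: input=1 -> V=12
t=6: input=2 -> V=13
t=7: input=3 -> V=16
t=8: input=3 -> V=18

Answer: none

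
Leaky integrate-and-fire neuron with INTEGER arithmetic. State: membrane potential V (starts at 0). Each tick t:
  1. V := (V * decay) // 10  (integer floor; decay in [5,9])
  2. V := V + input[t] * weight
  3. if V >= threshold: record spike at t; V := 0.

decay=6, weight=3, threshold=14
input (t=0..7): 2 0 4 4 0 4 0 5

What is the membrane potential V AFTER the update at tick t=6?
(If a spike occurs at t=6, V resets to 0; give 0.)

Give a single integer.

t=0: input=2 -> V=6
t=1: input=0 -> V=3
t=2: input=4 -> V=13
t=3: input=4 -> V=0 FIRE
t=4: input=0 -> V=0
t=5: input=4 -> V=12
t=6: input=0 -> V=7
t=7: input=5 -> V=0 FIRE

Answer: 7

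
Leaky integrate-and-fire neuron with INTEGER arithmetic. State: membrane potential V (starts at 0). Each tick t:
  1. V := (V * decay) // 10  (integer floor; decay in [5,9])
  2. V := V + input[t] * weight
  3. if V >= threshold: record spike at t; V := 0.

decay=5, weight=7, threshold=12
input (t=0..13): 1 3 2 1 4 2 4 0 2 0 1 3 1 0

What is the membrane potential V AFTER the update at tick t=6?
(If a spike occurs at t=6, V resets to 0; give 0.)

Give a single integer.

t=0: input=1 -> V=7
t=1: input=3 -> V=0 FIRE
t=2: input=2 -> V=0 FIRE
t=3: input=1 -> V=7
t=4: input=4 -> V=0 FIRE
t=5: input=2 -> V=0 FIRE
t=6: input=4 -> V=0 FIRE
t=7: input=0 -> V=0
t=8: input=2 -> V=0 FIRE
t=9: input=0 -> V=0
t=10: input=1 -> V=7
t=11: input=3 -> V=0 FIRE
t=12: input=1 -> V=7
t=13: input=0 -> V=3

Answer: 0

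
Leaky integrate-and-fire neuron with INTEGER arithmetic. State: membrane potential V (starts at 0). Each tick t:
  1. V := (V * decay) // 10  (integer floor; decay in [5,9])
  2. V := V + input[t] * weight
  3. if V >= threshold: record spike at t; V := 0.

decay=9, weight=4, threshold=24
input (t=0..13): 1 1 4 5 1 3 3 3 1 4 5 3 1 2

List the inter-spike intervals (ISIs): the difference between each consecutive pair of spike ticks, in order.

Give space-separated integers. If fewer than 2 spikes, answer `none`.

Answer: 3 3 2

Derivation:
t=0: input=1 -> V=4
t=1: input=1 -> V=7
t=2: input=4 -> V=22
t=3: input=5 -> V=0 FIRE
t=4: input=1 -> V=4
t=5: input=3 -> V=15
t=6: input=3 -> V=0 FIRE
t=7: input=3 -> V=12
t=8: input=1 -> V=14
t=9: input=4 -> V=0 FIRE
t=10: input=5 -> V=20
t=11: input=3 -> V=0 FIRE
t=12: input=1 -> V=4
t=13: input=2 -> V=11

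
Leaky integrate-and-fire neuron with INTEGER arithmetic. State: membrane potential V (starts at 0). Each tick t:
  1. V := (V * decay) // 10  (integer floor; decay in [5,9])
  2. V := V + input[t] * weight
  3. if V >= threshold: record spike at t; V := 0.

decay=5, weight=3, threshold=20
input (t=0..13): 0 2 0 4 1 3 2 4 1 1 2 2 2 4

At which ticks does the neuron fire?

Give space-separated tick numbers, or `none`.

Answer: none

Derivation:
t=0: input=0 -> V=0
t=1: input=2 -> V=6
t=2: input=0 -> V=3
t=3: input=4 -> V=13
t=4: input=1 -> V=9
t=5: input=3 -> V=13
t=6: input=2 -> V=12
t=7: input=4 -> V=18
t=8: input=1 -> V=12
t=9: input=1 -> V=9
t=10: input=2 -> V=10
t=11: input=2 -> V=11
t=12: input=2 -> V=11
t=13: input=4 -> V=17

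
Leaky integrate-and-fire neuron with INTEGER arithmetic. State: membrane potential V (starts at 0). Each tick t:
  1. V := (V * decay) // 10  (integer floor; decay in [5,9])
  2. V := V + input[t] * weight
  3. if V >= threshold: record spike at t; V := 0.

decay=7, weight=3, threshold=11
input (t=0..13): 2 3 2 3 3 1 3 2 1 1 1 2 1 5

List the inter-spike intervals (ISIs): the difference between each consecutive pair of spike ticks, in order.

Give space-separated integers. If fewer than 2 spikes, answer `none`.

t=0: input=2 -> V=6
t=1: input=3 -> V=0 FIRE
t=2: input=2 -> V=6
t=3: input=3 -> V=0 FIRE
t=4: input=3 -> V=9
t=5: input=1 -> V=9
t=6: input=3 -> V=0 FIRE
t=7: input=2 -> V=6
t=8: input=1 -> V=7
t=9: input=1 -> V=7
t=10: input=1 -> V=7
t=11: input=2 -> V=10
t=12: input=1 -> V=10
t=13: input=5 -> V=0 FIRE

Answer: 2 3 7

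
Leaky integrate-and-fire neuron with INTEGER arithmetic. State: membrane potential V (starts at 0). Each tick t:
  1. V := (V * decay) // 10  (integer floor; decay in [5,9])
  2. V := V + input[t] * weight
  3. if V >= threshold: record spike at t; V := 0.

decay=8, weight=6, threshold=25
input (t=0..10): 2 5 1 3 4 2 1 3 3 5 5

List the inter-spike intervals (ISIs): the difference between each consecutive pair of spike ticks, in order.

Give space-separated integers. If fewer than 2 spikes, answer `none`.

t=0: input=2 -> V=12
t=1: input=5 -> V=0 FIRE
t=2: input=1 -> V=6
t=3: input=3 -> V=22
t=4: input=4 -> V=0 FIRE
t=5: input=2 -> V=12
t=6: input=1 -> V=15
t=7: input=3 -> V=0 FIRE
t=8: input=3 -> V=18
t=9: input=5 -> V=0 FIRE
t=10: input=5 -> V=0 FIRE

Answer: 3 3 2 1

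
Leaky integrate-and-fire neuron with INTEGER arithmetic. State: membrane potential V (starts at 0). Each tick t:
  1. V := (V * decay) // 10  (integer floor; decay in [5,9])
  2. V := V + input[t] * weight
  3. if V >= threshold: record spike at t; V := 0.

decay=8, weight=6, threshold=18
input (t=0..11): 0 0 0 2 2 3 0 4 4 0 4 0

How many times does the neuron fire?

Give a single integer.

Answer: 5

Derivation:
t=0: input=0 -> V=0
t=1: input=0 -> V=0
t=2: input=0 -> V=0
t=3: input=2 -> V=12
t=4: input=2 -> V=0 FIRE
t=5: input=3 -> V=0 FIRE
t=6: input=0 -> V=0
t=7: input=4 -> V=0 FIRE
t=8: input=4 -> V=0 FIRE
t=9: input=0 -> V=0
t=10: input=4 -> V=0 FIRE
t=11: input=0 -> V=0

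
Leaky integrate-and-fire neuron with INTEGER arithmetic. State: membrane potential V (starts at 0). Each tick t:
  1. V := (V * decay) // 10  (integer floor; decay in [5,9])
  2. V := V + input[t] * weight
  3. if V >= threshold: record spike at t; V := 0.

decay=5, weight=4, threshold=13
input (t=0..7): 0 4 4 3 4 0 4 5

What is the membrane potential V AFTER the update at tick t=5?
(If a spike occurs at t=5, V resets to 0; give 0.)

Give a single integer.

t=0: input=0 -> V=0
t=1: input=4 -> V=0 FIRE
t=2: input=4 -> V=0 FIRE
t=3: input=3 -> V=12
t=4: input=4 -> V=0 FIRE
t=5: input=0 -> V=0
t=6: input=4 -> V=0 FIRE
t=7: input=5 -> V=0 FIRE

Answer: 0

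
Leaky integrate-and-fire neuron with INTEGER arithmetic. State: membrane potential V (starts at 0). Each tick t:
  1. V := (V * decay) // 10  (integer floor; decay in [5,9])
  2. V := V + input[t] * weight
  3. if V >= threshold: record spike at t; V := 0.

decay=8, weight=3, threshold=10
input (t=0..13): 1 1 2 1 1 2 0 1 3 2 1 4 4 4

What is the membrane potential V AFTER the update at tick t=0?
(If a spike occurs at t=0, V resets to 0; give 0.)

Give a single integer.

t=0: input=1 -> V=3
t=1: input=1 -> V=5
t=2: input=2 -> V=0 FIRE
t=3: input=1 -> V=3
t=4: input=1 -> V=5
t=5: input=2 -> V=0 FIRE
t=6: input=0 -> V=0
t=7: input=1 -> V=3
t=8: input=3 -> V=0 FIRE
t=9: input=2 -> V=6
t=10: input=1 -> V=7
t=11: input=4 -> V=0 FIRE
t=12: input=4 -> V=0 FIRE
t=13: input=4 -> V=0 FIRE

Answer: 3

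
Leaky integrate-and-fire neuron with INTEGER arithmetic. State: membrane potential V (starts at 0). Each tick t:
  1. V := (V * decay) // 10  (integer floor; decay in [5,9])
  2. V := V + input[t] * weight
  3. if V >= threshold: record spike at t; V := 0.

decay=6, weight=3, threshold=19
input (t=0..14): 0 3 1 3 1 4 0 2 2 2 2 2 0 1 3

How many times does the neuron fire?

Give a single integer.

t=0: input=0 -> V=0
t=1: input=3 -> V=9
t=2: input=1 -> V=8
t=3: input=3 -> V=13
t=4: input=1 -> V=10
t=5: input=4 -> V=18
t=6: input=0 -> V=10
t=7: input=2 -> V=12
t=8: input=2 -> V=13
t=9: input=2 -> V=13
t=10: input=2 -> V=13
t=11: input=2 -> V=13
t=12: input=0 -> V=7
t=13: input=1 -> V=7
t=14: input=3 -> V=13

Answer: 0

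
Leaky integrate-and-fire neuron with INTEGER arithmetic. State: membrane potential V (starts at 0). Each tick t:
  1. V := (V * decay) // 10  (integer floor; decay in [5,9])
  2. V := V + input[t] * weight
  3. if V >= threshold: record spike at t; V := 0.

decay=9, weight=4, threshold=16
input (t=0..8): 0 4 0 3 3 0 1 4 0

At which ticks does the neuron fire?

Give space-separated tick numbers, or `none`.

Answer: 1 4 7

Derivation:
t=0: input=0 -> V=0
t=1: input=4 -> V=0 FIRE
t=2: input=0 -> V=0
t=3: input=3 -> V=12
t=4: input=3 -> V=0 FIRE
t=5: input=0 -> V=0
t=6: input=1 -> V=4
t=7: input=4 -> V=0 FIRE
t=8: input=0 -> V=0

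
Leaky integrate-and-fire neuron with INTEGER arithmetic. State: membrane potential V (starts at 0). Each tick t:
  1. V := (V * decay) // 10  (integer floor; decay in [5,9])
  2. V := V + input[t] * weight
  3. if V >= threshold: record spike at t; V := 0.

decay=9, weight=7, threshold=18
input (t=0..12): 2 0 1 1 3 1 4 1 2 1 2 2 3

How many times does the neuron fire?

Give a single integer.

Answer: 6

Derivation:
t=0: input=2 -> V=14
t=1: input=0 -> V=12
t=2: input=1 -> V=17
t=3: input=1 -> V=0 FIRE
t=4: input=3 -> V=0 FIRE
t=5: input=1 -> V=7
t=6: input=4 -> V=0 FIRE
t=7: input=1 -> V=7
t=8: input=2 -> V=0 FIRE
t=9: input=1 -> V=7
t=10: input=2 -> V=0 FIRE
t=11: input=2 -> V=14
t=12: input=3 -> V=0 FIRE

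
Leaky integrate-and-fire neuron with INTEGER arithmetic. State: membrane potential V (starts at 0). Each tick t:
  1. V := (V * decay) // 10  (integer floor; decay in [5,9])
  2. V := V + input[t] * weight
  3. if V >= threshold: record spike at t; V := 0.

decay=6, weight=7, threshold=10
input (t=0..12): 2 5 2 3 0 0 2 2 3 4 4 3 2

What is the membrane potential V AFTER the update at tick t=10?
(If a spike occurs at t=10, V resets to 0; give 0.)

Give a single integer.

Answer: 0

Derivation:
t=0: input=2 -> V=0 FIRE
t=1: input=5 -> V=0 FIRE
t=2: input=2 -> V=0 FIRE
t=3: input=3 -> V=0 FIRE
t=4: input=0 -> V=0
t=5: input=0 -> V=0
t=6: input=2 -> V=0 FIRE
t=7: input=2 -> V=0 FIRE
t=8: input=3 -> V=0 FIRE
t=9: input=4 -> V=0 FIRE
t=10: input=4 -> V=0 FIRE
t=11: input=3 -> V=0 FIRE
t=12: input=2 -> V=0 FIRE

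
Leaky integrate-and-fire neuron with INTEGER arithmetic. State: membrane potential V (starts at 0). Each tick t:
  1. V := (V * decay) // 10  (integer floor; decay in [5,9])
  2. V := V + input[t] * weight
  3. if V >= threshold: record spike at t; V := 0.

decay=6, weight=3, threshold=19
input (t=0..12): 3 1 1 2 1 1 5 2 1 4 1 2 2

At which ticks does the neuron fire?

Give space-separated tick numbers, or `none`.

t=0: input=3 -> V=9
t=1: input=1 -> V=8
t=2: input=1 -> V=7
t=3: input=2 -> V=10
t=4: input=1 -> V=9
t=5: input=1 -> V=8
t=6: input=5 -> V=0 FIRE
t=7: input=2 -> V=6
t=8: input=1 -> V=6
t=9: input=4 -> V=15
t=10: input=1 -> V=12
t=11: input=2 -> V=13
t=12: input=2 -> V=13

Answer: 6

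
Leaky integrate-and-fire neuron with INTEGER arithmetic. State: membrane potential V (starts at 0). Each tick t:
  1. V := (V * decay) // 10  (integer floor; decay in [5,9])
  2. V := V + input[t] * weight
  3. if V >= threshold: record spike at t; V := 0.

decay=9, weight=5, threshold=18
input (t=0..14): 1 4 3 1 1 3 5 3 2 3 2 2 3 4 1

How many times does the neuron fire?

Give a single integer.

t=0: input=1 -> V=5
t=1: input=4 -> V=0 FIRE
t=2: input=3 -> V=15
t=3: input=1 -> V=0 FIRE
t=4: input=1 -> V=5
t=5: input=3 -> V=0 FIRE
t=6: input=5 -> V=0 FIRE
t=7: input=3 -> V=15
t=8: input=2 -> V=0 FIRE
t=9: input=3 -> V=15
t=10: input=2 -> V=0 FIRE
t=11: input=2 -> V=10
t=12: input=3 -> V=0 FIRE
t=13: input=4 -> V=0 FIRE
t=14: input=1 -> V=5

Answer: 8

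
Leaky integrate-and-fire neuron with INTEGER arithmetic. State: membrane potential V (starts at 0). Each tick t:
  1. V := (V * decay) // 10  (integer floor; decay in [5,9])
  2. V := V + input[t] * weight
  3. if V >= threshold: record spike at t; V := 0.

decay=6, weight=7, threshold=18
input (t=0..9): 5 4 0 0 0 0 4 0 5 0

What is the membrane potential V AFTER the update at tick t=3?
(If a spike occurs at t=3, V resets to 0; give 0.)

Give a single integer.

Answer: 0

Derivation:
t=0: input=5 -> V=0 FIRE
t=1: input=4 -> V=0 FIRE
t=2: input=0 -> V=0
t=3: input=0 -> V=0
t=4: input=0 -> V=0
t=5: input=0 -> V=0
t=6: input=4 -> V=0 FIRE
t=7: input=0 -> V=0
t=8: input=5 -> V=0 FIRE
t=9: input=0 -> V=0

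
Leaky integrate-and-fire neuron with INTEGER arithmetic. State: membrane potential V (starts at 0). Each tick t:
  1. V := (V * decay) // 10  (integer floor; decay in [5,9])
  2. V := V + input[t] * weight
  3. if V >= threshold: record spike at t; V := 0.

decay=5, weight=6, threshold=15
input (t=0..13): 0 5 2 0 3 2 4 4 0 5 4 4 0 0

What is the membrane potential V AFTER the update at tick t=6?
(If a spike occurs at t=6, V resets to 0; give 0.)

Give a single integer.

Answer: 0

Derivation:
t=0: input=0 -> V=0
t=1: input=5 -> V=0 FIRE
t=2: input=2 -> V=12
t=3: input=0 -> V=6
t=4: input=3 -> V=0 FIRE
t=5: input=2 -> V=12
t=6: input=4 -> V=0 FIRE
t=7: input=4 -> V=0 FIRE
t=8: input=0 -> V=0
t=9: input=5 -> V=0 FIRE
t=10: input=4 -> V=0 FIRE
t=11: input=4 -> V=0 FIRE
t=12: input=0 -> V=0
t=13: input=0 -> V=0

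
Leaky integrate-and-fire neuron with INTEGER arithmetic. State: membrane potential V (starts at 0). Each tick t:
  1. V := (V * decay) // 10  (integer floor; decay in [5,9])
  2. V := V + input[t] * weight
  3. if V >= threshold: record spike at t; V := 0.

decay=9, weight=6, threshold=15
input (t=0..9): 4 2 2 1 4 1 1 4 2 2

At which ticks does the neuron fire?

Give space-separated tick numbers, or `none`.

t=0: input=4 -> V=0 FIRE
t=1: input=2 -> V=12
t=2: input=2 -> V=0 FIRE
t=3: input=1 -> V=6
t=4: input=4 -> V=0 FIRE
t=5: input=1 -> V=6
t=6: input=1 -> V=11
t=7: input=4 -> V=0 FIRE
t=8: input=2 -> V=12
t=9: input=2 -> V=0 FIRE

Answer: 0 2 4 7 9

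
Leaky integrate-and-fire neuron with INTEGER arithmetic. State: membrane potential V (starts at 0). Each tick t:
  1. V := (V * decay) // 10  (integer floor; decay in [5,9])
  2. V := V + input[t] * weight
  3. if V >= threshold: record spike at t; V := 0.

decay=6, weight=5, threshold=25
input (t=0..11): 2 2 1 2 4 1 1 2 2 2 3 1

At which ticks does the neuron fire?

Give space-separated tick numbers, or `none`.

t=0: input=2 -> V=10
t=1: input=2 -> V=16
t=2: input=1 -> V=14
t=3: input=2 -> V=18
t=4: input=4 -> V=0 FIRE
t=5: input=1 -> V=5
t=6: input=1 -> V=8
t=7: input=2 -> V=14
t=8: input=2 -> V=18
t=9: input=2 -> V=20
t=10: input=3 -> V=0 FIRE
t=11: input=1 -> V=5

Answer: 4 10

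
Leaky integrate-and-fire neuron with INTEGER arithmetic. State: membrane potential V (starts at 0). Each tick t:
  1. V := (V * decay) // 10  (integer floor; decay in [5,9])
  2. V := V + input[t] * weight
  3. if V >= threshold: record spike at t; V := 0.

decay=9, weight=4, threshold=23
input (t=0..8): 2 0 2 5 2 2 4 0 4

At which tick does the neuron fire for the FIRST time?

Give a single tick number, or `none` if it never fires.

t=0: input=2 -> V=8
t=1: input=0 -> V=7
t=2: input=2 -> V=14
t=3: input=5 -> V=0 FIRE
t=4: input=2 -> V=8
t=5: input=2 -> V=15
t=6: input=4 -> V=0 FIRE
t=7: input=0 -> V=0
t=8: input=4 -> V=16

Answer: 3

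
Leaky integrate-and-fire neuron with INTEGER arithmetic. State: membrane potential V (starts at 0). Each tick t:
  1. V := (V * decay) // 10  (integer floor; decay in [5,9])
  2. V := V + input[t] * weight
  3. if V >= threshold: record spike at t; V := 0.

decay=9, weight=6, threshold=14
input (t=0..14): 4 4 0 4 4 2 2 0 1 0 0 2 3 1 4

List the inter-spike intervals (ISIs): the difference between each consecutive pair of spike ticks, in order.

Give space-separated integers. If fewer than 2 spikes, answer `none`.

Answer: 1 2 1 2 5 1 2

Derivation:
t=0: input=4 -> V=0 FIRE
t=1: input=4 -> V=0 FIRE
t=2: input=0 -> V=0
t=3: input=4 -> V=0 FIRE
t=4: input=4 -> V=0 FIRE
t=5: input=2 -> V=12
t=6: input=2 -> V=0 FIRE
t=7: input=0 -> V=0
t=8: input=1 -> V=6
t=9: input=0 -> V=5
t=10: input=0 -> V=4
t=11: input=2 -> V=0 FIRE
t=12: input=3 -> V=0 FIRE
t=13: input=1 -> V=6
t=14: input=4 -> V=0 FIRE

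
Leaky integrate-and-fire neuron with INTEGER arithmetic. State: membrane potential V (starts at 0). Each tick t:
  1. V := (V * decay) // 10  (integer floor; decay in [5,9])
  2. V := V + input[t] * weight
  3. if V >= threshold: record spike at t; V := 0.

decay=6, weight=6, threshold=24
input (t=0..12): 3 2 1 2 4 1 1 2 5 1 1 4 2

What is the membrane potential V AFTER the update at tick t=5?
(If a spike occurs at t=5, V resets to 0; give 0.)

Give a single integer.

t=0: input=3 -> V=18
t=1: input=2 -> V=22
t=2: input=1 -> V=19
t=3: input=2 -> V=23
t=4: input=4 -> V=0 FIRE
t=5: input=1 -> V=6
t=6: input=1 -> V=9
t=7: input=2 -> V=17
t=8: input=5 -> V=0 FIRE
t=9: input=1 -> V=6
t=10: input=1 -> V=9
t=11: input=4 -> V=0 FIRE
t=12: input=2 -> V=12

Answer: 6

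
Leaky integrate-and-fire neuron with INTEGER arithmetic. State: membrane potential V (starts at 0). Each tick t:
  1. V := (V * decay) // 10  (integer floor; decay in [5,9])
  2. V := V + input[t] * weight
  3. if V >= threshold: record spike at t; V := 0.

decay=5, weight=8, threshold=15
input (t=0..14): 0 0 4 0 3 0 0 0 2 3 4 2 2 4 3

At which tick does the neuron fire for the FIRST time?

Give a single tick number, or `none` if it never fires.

t=0: input=0 -> V=0
t=1: input=0 -> V=0
t=2: input=4 -> V=0 FIRE
t=3: input=0 -> V=0
t=4: input=3 -> V=0 FIRE
t=5: input=0 -> V=0
t=6: input=0 -> V=0
t=7: input=0 -> V=0
t=8: input=2 -> V=0 FIRE
t=9: input=3 -> V=0 FIRE
t=10: input=4 -> V=0 FIRE
t=11: input=2 -> V=0 FIRE
t=12: input=2 -> V=0 FIRE
t=13: input=4 -> V=0 FIRE
t=14: input=3 -> V=0 FIRE

Answer: 2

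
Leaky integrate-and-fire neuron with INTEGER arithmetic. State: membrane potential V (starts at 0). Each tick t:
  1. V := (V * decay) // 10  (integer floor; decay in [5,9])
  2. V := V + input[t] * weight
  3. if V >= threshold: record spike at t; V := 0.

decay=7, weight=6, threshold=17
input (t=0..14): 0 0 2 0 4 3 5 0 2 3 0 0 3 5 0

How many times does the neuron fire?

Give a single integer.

Answer: 6

Derivation:
t=0: input=0 -> V=0
t=1: input=0 -> V=0
t=2: input=2 -> V=12
t=3: input=0 -> V=8
t=4: input=4 -> V=0 FIRE
t=5: input=3 -> V=0 FIRE
t=6: input=5 -> V=0 FIRE
t=7: input=0 -> V=0
t=8: input=2 -> V=12
t=9: input=3 -> V=0 FIRE
t=10: input=0 -> V=0
t=11: input=0 -> V=0
t=12: input=3 -> V=0 FIRE
t=13: input=5 -> V=0 FIRE
t=14: input=0 -> V=0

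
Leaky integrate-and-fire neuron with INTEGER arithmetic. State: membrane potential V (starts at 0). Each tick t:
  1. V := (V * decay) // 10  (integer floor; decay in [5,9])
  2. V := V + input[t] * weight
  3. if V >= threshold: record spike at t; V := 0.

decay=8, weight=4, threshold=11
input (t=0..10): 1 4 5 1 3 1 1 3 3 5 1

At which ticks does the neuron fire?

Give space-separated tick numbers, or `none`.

Answer: 1 2 4 7 8 9

Derivation:
t=0: input=1 -> V=4
t=1: input=4 -> V=0 FIRE
t=2: input=5 -> V=0 FIRE
t=3: input=1 -> V=4
t=4: input=3 -> V=0 FIRE
t=5: input=1 -> V=4
t=6: input=1 -> V=7
t=7: input=3 -> V=0 FIRE
t=8: input=3 -> V=0 FIRE
t=9: input=5 -> V=0 FIRE
t=10: input=1 -> V=4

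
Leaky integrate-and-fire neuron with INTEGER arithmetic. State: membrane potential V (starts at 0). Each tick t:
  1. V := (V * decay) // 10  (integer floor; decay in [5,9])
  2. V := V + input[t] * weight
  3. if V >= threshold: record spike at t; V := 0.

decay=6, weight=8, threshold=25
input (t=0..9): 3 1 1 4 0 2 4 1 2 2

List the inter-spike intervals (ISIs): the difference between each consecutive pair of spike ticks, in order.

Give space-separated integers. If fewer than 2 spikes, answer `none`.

t=0: input=3 -> V=24
t=1: input=1 -> V=22
t=2: input=1 -> V=21
t=3: input=4 -> V=0 FIRE
t=4: input=0 -> V=0
t=5: input=2 -> V=16
t=6: input=4 -> V=0 FIRE
t=7: input=1 -> V=8
t=8: input=2 -> V=20
t=9: input=2 -> V=0 FIRE

Answer: 3 3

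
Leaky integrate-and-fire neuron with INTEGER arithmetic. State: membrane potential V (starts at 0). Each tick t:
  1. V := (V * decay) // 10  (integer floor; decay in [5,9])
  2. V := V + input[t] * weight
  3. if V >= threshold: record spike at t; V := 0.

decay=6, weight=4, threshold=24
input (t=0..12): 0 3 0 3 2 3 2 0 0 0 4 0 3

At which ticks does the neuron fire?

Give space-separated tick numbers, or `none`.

t=0: input=0 -> V=0
t=1: input=3 -> V=12
t=2: input=0 -> V=7
t=3: input=3 -> V=16
t=4: input=2 -> V=17
t=5: input=3 -> V=22
t=6: input=2 -> V=21
t=7: input=0 -> V=12
t=8: input=0 -> V=7
t=9: input=0 -> V=4
t=10: input=4 -> V=18
t=11: input=0 -> V=10
t=12: input=3 -> V=18

Answer: none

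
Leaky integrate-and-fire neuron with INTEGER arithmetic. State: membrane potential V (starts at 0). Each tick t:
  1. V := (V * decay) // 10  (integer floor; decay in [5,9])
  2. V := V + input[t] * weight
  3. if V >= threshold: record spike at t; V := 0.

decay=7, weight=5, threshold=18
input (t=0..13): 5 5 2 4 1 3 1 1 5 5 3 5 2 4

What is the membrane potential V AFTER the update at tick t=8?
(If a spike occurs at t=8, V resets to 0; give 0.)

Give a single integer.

Answer: 0

Derivation:
t=0: input=5 -> V=0 FIRE
t=1: input=5 -> V=0 FIRE
t=2: input=2 -> V=10
t=3: input=4 -> V=0 FIRE
t=4: input=1 -> V=5
t=5: input=3 -> V=0 FIRE
t=6: input=1 -> V=5
t=7: input=1 -> V=8
t=8: input=5 -> V=0 FIRE
t=9: input=5 -> V=0 FIRE
t=10: input=3 -> V=15
t=11: input=5 -> V=0 FIRE
t=12: input=2 -> V=10
t=13: input=4 -> V=0 FIRE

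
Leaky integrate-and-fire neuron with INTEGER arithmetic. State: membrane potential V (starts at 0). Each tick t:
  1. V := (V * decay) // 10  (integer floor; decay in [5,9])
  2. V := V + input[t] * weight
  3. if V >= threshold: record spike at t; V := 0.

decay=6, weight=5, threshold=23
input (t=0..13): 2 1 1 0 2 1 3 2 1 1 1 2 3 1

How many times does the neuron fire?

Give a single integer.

t=0: input=2 -> V=10
t=1: input=1 -> V=11
t=2: input=1 -> V=11
t=3: input=0 -> V=6
t=4: input=2 -> V=13
t=5: input=1 -> V=12
t=6: input=3 -> V=22
t=7: input=2 -> V=0 FIRE
t=8: input=1 -> V=5
t=9: input=1 -> V=8
t=10: input=1 -> V=9
t=11: input=2 -> V=15
t=12: input=3 -> V=0 FIRE
t=13: input=1 -> V=5

Answer: 2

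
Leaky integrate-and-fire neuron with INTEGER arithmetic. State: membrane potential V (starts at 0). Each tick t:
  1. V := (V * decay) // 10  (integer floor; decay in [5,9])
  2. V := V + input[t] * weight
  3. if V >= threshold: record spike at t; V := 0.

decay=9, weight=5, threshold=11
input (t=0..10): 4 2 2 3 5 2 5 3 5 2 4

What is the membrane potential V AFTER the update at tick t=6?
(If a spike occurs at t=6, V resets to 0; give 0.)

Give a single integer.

Answer: 0

Derivation:
t=0: input=4 -> V=0 FIRE
t=1: input=2 -> V=10
t=2: input=2 -> V=0 FIRE
t=3: input=3 -> V=0 FIRE
t=4: input=5 -> V=0 FIRE
t=5: input=2 -> V=10
t=6: input=5 -> V=0 FIRE
t=7: input=3 -> V=0 FIRE
t=8: input=5 -> V=0 FIRE
t=9: input=2 -> V=10
t=10: input=4 -> V=0 FIRE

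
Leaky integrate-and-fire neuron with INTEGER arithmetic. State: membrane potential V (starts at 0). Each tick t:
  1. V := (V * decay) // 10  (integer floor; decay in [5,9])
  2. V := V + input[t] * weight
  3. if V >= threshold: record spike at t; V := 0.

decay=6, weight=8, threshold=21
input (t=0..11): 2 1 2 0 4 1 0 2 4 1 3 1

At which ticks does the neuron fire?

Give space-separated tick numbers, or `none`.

t=0: input=2 -> V=16
t=1: input=1 -> V=17
t=2: input=2 -> V=0 FIRE
t=3: input=0 -> V=0
t=4: input=4 -> V=0 FIRE
t=5: input=1 -> V=8
t=6: input=0 -> V=4
t=7: input=2 -> V=18
t=8: input=4 -> V=0 FIRE
t=9: input=1 -> V=8
t=10: input=3 -> V=0 FIRE
t=11: input=1 -> V=8

Answer: 2 4 8 10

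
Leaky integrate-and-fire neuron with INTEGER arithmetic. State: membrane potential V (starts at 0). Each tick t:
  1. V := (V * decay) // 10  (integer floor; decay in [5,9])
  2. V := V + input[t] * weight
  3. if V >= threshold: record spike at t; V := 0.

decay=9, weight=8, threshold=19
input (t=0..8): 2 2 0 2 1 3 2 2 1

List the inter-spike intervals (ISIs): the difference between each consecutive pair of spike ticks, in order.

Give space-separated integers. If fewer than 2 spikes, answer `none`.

t=0: input=2 -> V=16
t=1: input=2 -> V=0 FIRE
t=2: input=0 -> V=0
t=3: input=2 -> V=16
t=4: input=1 -> V=0 FIRE
t=5: input=3 -> V=0 FIRE
t=6: input=2 -> V=16
t=7: input=2 -> V=0 FIRE
t=8: input=1 -> V=8

Answer: 3 1 2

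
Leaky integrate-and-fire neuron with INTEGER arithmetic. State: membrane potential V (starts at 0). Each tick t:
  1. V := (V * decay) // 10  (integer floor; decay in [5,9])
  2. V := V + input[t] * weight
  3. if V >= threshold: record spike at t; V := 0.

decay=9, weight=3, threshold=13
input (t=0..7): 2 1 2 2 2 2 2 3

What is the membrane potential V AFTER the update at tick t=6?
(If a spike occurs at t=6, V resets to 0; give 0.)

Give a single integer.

t=0: input=2 -> V=6
t=1: input=1 -> V=8
t=2: input=2 -> V=0 FIRE
t=3: input=2 -> V=6
t=4: input=2 -> V=11
t=5: input=2 -> V=0 FIRE
t=6: input=2 -> V=6
t=7: input=3 -> V=0 FIRE

Answer: 6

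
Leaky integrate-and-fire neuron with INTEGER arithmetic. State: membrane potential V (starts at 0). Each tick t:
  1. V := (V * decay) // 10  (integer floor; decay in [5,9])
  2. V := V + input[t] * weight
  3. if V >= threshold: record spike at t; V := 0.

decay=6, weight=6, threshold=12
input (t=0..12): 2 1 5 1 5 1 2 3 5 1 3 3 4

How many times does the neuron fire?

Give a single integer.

t=0: input=2 -> V=0 FIRE
t=1: input=1 -> V=6
t=2: input=5 -> V=0 FIRE
t=3: input=1 -> V=6
t=4: input=5 -> V=0 FIRE
t=5: input=1 -> V=6
t=6: input=2 -> V=0 FIRE
t=7: input=3 -> V=0 FIRE
t=8: input=5 -> V=0 FIRE
t=9: input=1 -> V=6
t=10: input=3 -> V=0 FIRE
t=11: input=3 -> V=0 FIRE
t=12: input=4 -> V=0 FIRE

Answer: 9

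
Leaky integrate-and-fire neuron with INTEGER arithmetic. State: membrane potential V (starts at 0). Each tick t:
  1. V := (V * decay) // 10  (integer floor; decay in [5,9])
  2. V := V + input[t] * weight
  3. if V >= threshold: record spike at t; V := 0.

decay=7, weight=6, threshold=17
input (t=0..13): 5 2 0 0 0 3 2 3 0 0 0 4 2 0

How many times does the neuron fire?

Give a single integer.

t=0: input=5 -> V=0 FIRE
t=1: input=2 -> V=12
t=2: input=0 -> V=8
t=3: input=0 -> V=5
t=4: input=0 -> V=3
t=5: input=3 -> V=0 FIRE
t=6: input=2 -> V=12
t=7: input=3 -> V=0 FIRE
t=8: input=0 -> V=0
t=9: input=0 -> V=0
t=10: input=0 -> V=0
t=11: input=4 -> V=0 FIRE
t=12: input=2 -> V=12
t=13: input=0 -> V=8

Answer: 4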